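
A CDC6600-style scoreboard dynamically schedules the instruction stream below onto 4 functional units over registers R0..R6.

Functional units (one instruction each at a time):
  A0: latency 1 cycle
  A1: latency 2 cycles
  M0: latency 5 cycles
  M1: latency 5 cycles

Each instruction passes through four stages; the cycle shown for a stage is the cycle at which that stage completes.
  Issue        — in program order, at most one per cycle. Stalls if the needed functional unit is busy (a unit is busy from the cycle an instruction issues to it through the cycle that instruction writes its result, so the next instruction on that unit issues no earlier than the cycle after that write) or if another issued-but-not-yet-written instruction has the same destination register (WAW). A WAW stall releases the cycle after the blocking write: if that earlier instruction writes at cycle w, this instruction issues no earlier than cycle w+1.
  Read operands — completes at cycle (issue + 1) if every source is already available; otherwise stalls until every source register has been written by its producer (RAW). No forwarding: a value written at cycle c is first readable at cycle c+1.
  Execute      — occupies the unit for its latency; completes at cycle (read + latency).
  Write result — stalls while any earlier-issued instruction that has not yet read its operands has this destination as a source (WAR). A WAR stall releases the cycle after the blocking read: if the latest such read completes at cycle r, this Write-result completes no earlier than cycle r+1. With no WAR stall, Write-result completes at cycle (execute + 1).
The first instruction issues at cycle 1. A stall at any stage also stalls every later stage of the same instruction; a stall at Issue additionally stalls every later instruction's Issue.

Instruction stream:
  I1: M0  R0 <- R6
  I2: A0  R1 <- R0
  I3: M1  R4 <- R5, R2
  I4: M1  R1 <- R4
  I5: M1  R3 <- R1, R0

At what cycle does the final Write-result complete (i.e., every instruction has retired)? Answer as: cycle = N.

cycle = 27

t=1  issue I1 (M0)
t=2  I1 read-ops; issue I2 (A0)
t=3  issue I3 (M1)
t=4  I3 read-ops
t=7  I1 finished on M0
t=8  I1→R0
t=9  I2 read-ops; I3 finished on M1
t=10  I2 finished on A0; I3→R4
t=11  I2→R1
t=12  issue I4 (M1)
t=13  I4 read-ops
t=18  I4 finished on M1
t=19  I4→R1
t=20  issue I5 (M1)
t=21  I5 read-ops
t=26  I5 finished on M1
t=27  I5→R3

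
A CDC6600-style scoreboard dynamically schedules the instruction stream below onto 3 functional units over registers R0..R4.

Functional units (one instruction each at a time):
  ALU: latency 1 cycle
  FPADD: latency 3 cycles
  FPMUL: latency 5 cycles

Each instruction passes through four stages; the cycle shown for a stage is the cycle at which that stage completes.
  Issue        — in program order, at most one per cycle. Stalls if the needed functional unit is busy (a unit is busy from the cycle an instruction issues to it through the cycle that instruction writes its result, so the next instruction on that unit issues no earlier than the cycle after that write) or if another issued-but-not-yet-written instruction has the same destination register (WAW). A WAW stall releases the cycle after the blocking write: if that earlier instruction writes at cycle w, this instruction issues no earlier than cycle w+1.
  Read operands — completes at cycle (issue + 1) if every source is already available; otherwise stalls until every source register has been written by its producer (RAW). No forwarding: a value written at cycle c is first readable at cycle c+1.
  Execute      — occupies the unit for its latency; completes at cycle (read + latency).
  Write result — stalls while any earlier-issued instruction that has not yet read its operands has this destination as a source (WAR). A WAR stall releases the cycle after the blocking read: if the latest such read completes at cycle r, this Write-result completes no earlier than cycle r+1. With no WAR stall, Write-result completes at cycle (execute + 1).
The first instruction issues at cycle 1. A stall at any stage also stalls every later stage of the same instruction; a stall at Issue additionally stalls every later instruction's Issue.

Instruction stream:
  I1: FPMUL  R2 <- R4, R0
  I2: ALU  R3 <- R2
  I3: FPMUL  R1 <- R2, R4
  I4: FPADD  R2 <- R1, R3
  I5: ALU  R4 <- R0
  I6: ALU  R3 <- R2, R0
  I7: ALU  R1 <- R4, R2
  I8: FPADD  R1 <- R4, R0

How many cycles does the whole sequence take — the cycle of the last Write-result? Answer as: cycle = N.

cycle 1: I1 issues→FPMUL
cycle 2: I1 reads; I2 issues→ALU
cycle 7: I1 exec-done
cycle 8: I1 writes R2
cycle 9: I2 reads; I3 issues→FPMUL
cycle 10: I2 exec-done; I3 reads; I4 issues→FPADD
cycle 11: I2 writes R3
cycle 12: I5 issues→ALU
cycle 13: I5 reads
cycle 14: I5 exec-done
cycle 15: I3 exec-done; I5 writes R4
cycle 16: I3 writes R1; I6 issues→ALU
cycle 17: I4 reads
cycle 20: I4 exec-done
cycle 21: I4 writes R2
cycle 22: I6 reads
cycle 23: I6 exec-done
cycle 24: I6 writes R3
cycle 25: I7 issues→ALU
cycle 26: I7 reads
cycle 27: I7 exec-done
cycle 28: I7 writes R1
cycle 29: I8 issues→FPADD
cycle 30: I8 reads
cycle 33: I8 exec-done
cycle 34: I8 writes R1

cycle = 34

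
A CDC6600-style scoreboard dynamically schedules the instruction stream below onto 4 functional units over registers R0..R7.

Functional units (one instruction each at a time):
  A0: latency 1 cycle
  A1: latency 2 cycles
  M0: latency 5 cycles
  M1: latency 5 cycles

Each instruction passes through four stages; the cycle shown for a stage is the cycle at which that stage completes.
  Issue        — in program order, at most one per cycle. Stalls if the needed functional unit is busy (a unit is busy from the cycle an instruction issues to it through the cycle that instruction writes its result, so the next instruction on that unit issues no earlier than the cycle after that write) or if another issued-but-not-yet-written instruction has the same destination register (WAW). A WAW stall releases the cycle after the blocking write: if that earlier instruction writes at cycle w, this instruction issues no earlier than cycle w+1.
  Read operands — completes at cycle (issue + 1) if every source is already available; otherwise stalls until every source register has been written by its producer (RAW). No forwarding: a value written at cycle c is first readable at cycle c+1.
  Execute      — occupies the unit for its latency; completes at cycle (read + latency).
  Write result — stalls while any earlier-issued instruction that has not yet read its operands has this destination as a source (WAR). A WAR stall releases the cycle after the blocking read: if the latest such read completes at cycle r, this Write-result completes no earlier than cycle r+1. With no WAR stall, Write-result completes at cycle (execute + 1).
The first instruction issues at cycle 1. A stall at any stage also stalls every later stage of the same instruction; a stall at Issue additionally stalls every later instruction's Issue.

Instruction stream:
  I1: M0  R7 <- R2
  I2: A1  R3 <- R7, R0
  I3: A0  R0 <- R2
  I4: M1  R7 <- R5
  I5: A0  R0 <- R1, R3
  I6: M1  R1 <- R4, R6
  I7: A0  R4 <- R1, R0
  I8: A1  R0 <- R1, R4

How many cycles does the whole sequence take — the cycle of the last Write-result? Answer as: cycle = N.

t=1  issue I1 (M0)
t=2  I1 read-ops; issue I2 (A1)
t=3  issue I3 (A0)
t=4  I3 read-ops
t=5  I3 finished on A0
t=7  I1 finished on M0
t=8  I1→R7
t=9  I2 read-ops; issue I4 (M1)
t=10  I3→R0; I4 read-ops
t=11  I2 finished on A1; issue I5 (A0)
t=12  I2→R3
t=13  I5 read-ops
t=14  I5 finished on A0
t=15  I4 finished on M1; I5→R0
t=16  I4→R7
t=17  issue I6 (M1)
t=18  I6 read-ops; issue I7 (A0)
t=19  issue I8 (A1)
t=23  I6 finished on M1
t=24  I6→R1
t=25  I7 read-ops
t=26  I7 finished on A0
t=27  I7→R4
t=28  I8 read-ops
t=30  I8 finished on A1
t=31  I8→R0

cycle = 31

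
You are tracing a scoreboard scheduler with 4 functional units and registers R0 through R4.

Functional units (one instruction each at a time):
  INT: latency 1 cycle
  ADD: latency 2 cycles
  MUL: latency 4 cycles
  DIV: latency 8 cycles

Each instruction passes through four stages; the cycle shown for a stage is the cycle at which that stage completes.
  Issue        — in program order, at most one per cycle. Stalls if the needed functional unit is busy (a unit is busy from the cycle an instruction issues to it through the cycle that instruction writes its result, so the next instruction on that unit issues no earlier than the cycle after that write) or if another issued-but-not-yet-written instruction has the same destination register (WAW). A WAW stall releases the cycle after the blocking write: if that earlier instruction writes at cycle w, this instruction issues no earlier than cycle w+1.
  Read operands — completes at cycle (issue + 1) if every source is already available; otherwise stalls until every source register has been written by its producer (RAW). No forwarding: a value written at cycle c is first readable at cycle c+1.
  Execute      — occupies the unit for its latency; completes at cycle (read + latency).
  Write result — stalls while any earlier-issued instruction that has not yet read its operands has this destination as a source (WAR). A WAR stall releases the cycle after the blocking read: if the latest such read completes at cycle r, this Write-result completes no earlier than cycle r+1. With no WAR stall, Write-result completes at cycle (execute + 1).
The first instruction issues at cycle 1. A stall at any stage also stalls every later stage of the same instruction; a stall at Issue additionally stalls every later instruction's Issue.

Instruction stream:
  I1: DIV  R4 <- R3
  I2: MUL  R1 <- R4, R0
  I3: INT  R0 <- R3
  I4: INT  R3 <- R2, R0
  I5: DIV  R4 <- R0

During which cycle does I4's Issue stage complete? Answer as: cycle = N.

cycle = 14

1) issue 1, read 2, done 10, write 11
2) issue 2, read 12, done 16, write 17  <RAW R4: wait I1 write@11>
3) issue 3, read 4, done 5, write 13  <WAR R0: wait I2 read@12>
4) issue 14, read 15, done 16, write 17  <struct: INT busy until I3 writes@13>
5) issue 15, read 16, done 24, write 25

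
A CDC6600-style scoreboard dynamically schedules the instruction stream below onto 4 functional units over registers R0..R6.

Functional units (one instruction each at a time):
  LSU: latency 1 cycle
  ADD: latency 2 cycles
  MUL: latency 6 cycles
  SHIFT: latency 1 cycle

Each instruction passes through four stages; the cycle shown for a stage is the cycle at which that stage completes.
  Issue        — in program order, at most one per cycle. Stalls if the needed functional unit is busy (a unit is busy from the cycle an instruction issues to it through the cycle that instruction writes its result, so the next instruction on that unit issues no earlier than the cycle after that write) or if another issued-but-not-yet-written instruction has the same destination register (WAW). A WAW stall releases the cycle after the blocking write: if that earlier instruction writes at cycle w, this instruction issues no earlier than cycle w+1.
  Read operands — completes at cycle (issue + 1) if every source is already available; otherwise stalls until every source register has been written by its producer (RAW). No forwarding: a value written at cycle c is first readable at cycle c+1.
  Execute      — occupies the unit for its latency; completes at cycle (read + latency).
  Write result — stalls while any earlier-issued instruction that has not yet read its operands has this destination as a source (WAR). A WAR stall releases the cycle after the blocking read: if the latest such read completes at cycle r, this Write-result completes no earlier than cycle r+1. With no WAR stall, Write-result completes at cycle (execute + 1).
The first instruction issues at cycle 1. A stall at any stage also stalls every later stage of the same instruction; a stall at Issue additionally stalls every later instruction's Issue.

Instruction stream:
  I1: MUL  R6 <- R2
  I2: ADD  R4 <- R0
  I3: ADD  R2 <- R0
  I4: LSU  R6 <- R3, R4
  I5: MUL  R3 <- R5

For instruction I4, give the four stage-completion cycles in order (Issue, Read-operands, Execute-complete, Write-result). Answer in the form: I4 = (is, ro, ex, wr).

I4 = (10, 11, 12, 13)

I1 -> (1, 2, 8, 9)
I2 -> (2, 3, 5, 6)
I3 -> (7, 8, 10, 11)  // struct: ADD busy until I2 writes@6
I4 -> (10, 11, 12, 13)  // WAW R6: wait I1 write@9
I5 -> (11, 12, 18, 19)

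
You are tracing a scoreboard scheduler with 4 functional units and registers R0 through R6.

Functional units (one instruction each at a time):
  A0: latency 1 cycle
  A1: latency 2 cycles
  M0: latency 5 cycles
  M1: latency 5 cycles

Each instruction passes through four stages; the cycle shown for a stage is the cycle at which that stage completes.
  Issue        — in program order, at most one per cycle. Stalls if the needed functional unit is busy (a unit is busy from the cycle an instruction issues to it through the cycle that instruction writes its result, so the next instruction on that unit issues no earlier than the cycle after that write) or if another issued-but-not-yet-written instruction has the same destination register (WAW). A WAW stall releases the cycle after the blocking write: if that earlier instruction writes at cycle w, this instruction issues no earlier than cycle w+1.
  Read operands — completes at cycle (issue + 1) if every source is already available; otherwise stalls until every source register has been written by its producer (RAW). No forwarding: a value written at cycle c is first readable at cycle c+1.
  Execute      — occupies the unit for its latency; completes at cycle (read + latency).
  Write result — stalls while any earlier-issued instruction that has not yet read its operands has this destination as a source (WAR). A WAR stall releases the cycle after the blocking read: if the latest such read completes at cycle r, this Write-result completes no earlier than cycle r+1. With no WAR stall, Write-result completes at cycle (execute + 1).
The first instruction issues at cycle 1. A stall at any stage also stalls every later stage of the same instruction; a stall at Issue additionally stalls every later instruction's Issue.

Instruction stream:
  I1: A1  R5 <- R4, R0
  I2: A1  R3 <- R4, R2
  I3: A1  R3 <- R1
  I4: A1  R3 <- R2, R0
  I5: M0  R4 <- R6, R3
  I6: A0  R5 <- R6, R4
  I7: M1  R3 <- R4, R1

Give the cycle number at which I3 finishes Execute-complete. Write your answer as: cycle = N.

  I1 | 1 | 2 | 4 | 5
  I2 | 6 | 7 | 9 | 10   struct: A1 busy until I1 writes@5
  I3 | 11 | 12 | 14 | 15   struct: A1 busy until I2 writes@10
  I4 | 16 | 17 | 19 | 20   struct: A1 busy until I3 writes@15
  I5 | 17 | 21 | 26 | 27   RAW R3: wait I4 write@20
  I6 | 18 | 28 | 29 | 30   RAW R4: wait I5 write@27
  I7 | 21 | 28 | 33 | 34   WAW R3: wait I4 write@20 · RAW R4: wait I5 write@27

cycle = 14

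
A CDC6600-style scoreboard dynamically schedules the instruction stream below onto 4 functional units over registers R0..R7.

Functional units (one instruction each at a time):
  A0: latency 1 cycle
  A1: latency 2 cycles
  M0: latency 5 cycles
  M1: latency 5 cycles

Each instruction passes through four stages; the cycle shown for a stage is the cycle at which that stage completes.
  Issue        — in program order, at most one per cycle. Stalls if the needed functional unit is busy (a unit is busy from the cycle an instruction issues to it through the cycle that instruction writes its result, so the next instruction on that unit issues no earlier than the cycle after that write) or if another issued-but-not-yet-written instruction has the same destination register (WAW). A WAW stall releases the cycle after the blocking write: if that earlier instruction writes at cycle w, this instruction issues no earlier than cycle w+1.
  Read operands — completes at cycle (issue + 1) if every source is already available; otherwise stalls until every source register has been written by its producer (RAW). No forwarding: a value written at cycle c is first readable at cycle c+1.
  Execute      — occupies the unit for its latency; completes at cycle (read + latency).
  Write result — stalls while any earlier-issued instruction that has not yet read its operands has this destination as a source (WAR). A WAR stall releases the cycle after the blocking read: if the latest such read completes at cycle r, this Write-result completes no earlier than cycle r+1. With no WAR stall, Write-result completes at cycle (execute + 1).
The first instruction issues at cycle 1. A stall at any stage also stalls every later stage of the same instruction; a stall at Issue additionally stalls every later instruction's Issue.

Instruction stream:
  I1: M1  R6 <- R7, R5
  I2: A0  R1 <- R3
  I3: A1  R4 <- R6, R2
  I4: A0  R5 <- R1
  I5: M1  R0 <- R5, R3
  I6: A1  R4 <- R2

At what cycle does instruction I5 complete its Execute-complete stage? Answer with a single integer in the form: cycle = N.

[1] I1→M1
[2] I1 RO, I2→A0
[3] I2 RO, I3→A1
[4] I2 EX
[5] I2 WR R1
[6] I4→A0
[7] I1 EX, I4 RO
[8] I1 WR R6, I4 EX
[9] I3 RO, I4 WR R5, I5→M1
[10] I5 RO
[11] I3 EX
[12] I3 WR R4
[13] I6→A1
[14] I6 RO
[15] I5 EX
[16] I5 WR R0, I6 EX
[17] I6 WR R4

cycle = 15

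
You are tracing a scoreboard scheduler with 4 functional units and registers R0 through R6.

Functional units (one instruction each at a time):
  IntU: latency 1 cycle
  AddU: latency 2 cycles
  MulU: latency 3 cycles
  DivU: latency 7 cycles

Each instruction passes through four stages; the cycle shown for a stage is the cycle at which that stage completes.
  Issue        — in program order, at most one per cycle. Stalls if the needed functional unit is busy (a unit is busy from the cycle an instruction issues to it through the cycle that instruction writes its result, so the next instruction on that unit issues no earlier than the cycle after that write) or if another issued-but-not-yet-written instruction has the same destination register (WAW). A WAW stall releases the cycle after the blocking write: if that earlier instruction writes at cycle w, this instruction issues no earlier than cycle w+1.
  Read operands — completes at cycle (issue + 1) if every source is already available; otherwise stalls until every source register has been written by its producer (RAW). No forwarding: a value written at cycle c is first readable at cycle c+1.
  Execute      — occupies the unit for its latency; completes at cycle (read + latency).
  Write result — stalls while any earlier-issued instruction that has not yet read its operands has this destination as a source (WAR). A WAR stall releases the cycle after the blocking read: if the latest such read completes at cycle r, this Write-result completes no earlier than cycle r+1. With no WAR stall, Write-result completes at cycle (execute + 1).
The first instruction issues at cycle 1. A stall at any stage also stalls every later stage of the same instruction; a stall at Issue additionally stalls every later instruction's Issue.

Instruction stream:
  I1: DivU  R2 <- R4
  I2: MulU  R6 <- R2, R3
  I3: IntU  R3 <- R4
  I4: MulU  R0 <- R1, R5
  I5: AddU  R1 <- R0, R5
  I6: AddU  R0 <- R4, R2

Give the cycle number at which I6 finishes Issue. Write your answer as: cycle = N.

cycle = 26

cycle 1: issue I1 (DivU)
cycle 2: I1 read-ops; issue I2 (MulU)
cycle 3: issue I3 (IntU)
cycle 4: I3 read-ops
cycle 5: I3 finished on IntU
cycle 9: I1 finished on DivU
cycle 10: I1→R2
cycle 11: I2 read-ops
cycle 12: I3→R3
cycle 14: I2 finished on MulU
cycle 15: I2→R6
cycle 16: issue I4 (MulU)
cycle 17: I4 read-ops; issue I5 (AddU)
cycle 20: I4 finished on MulU
cycle 21: I4→R0
cycle 22: I5 read-ops
cycle 24: I5 finished on AddU
cycle 25: I5→R1
cycle 26: issue I6 (AddU)
cycle 27: I6 read-ops
cycle 29: I6 finished on AddU
cycle 30: I6→R0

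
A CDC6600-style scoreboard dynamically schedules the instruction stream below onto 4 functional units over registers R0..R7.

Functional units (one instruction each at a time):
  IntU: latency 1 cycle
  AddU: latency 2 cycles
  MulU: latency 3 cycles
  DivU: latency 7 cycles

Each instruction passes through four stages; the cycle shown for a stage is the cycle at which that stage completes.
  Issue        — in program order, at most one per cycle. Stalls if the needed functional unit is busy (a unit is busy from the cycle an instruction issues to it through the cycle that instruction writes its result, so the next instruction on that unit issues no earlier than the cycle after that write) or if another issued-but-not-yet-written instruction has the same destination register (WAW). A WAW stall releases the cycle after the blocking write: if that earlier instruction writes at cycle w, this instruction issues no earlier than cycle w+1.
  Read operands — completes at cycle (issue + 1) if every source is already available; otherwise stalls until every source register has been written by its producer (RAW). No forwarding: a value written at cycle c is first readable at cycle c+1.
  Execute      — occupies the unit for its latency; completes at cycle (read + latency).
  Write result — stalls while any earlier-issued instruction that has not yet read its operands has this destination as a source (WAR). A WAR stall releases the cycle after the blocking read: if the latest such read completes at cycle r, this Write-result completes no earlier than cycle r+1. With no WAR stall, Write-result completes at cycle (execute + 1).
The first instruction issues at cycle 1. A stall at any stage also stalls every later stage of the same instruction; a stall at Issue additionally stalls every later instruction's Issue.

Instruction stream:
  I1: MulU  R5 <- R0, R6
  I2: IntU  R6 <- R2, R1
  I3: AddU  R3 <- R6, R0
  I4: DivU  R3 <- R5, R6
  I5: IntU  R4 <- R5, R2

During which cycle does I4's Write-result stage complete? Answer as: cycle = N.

cycle = 19

1) issue 1, read 2, done 5, write 6
2) issue 2, read 3, done 4, write 5
3) issue 3, read 6, done 8, write 9  <RAW R6: wait I2 write@5>
4) issue 10, read 11, done 18, write 19  <WAW R3: wait I3 write@9>
5) issue 11, read 12, done 13, write 14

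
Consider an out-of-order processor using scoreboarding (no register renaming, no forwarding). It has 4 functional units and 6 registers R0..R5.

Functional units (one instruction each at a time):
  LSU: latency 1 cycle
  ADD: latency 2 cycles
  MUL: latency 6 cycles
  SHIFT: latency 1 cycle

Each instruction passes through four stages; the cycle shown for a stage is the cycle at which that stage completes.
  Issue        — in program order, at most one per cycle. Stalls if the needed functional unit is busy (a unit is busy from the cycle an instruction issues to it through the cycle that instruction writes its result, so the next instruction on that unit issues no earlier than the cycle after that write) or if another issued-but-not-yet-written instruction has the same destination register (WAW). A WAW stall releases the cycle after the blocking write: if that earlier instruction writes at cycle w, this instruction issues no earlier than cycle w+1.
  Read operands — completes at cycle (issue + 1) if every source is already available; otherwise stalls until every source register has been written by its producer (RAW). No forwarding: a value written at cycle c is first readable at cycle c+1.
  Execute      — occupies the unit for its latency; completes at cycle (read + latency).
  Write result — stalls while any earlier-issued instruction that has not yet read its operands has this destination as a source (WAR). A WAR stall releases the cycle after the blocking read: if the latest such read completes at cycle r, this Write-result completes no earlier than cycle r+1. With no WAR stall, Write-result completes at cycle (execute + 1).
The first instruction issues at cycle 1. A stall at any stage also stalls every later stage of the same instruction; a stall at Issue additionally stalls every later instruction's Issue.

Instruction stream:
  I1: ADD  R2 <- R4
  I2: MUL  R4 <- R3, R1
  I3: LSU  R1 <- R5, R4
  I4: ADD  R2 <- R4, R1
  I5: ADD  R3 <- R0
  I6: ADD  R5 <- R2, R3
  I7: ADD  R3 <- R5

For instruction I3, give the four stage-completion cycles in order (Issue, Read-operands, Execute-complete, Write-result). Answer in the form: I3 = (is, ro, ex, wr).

c1: I1 issues→ADD
c2: I1 reads | I2 issues→MUL
c3: I2 reads | I3 issues→LSU
c4: I1 exec-done
c5: I1 writes R2
c6: I4 issues→ADD
c9: I2 exec-done
c10: I2 writes R4
c11: I3 reads
c12: I3 exec-done
c13: I3 writes R1
c14: I4 reads
c16: I4 exec-done
c17: I4 writes R2
c18: I5 issues→ADD
c19: I5 reads
c21: I5 exec-done
c22: I5 writes R3
c23: I6 issues→ADD
c24: I6 reads
c26: I6 exec-done
c27: I6 writes R5
c28: I7 issues→ADD
c29: I7 reads
c31: I7 exec-done
c32: I7 writes R3

I3 = (3, 11, 12, 13)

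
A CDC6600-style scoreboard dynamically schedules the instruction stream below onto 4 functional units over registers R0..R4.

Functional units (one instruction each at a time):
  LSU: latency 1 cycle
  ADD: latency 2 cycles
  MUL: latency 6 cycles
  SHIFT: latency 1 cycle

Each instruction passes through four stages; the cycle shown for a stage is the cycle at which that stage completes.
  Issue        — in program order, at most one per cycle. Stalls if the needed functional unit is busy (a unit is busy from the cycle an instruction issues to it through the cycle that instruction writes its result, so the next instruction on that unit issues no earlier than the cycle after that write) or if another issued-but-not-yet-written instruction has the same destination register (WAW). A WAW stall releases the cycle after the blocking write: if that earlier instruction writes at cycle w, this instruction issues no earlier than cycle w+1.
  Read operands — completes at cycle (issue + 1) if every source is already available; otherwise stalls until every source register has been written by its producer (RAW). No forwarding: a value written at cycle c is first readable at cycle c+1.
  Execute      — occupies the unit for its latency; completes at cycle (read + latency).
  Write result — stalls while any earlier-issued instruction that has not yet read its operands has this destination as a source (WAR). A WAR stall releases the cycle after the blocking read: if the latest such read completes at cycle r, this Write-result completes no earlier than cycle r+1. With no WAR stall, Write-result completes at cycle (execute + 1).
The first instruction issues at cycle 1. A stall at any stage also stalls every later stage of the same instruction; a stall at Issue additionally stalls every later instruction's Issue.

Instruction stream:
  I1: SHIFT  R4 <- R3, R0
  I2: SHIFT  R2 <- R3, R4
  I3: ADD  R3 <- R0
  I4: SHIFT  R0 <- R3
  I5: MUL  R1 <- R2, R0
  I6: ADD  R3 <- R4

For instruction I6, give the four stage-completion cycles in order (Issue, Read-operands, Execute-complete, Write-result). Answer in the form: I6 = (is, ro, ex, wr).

t=1  I1 dispatched to SHIFT
t=2  I1 operands ready
t=3  I1 complete
t=4  R4←I1
t=5  I2 dispatched to SHIFT
t=6  I2 operands ready; I3 dispatched to ADD
t=7  I2 complete; I3 operands ready
t=8  R2←I2
t=9  I3 complete; I4 dispatched to SHIFT
t=10  R3←I3; I5 dispatched to MUL
t=11  I4 operands ready; I6 dispatched to ADD
t=12  I4 complete; I6 operands ready
t=13  R0←I4
t=14  I5 operands ready; I6 complete
t=15  R3←I6
t=20  I5 complete
t=21  R1←I5

I6 = (11, 12, 14, 15)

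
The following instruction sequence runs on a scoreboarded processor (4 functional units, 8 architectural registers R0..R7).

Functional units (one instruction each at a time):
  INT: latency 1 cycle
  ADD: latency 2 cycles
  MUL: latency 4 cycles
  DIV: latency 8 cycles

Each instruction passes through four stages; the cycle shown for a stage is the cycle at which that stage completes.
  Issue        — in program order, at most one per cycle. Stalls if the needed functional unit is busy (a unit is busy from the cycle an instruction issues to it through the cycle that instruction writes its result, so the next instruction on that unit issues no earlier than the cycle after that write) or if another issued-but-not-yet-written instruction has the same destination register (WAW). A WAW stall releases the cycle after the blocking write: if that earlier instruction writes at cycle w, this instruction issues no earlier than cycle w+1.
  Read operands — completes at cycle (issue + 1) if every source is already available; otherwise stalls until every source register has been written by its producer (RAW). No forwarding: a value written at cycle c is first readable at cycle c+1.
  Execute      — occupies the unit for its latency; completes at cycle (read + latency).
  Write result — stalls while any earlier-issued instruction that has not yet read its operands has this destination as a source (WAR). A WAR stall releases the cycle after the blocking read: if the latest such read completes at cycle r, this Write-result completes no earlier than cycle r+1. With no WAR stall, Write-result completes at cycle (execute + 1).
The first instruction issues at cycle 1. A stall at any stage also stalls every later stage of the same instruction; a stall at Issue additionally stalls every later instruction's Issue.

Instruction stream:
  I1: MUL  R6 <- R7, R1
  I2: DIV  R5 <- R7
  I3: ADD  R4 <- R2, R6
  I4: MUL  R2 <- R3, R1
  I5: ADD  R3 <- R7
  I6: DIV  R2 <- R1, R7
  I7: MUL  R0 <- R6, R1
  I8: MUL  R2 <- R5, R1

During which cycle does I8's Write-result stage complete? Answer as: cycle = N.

cycle = 32

cycle 1: I1 dispatched to MUL
cycle 2: I1 operands ready · I2 dispatched to DIV
cycle 3: I2 operands ready · I3 dispatched to ADD
cycle 6: I1 complete
cycle 7: R6←I1
cycle 8: I3 operands ready · I4 dispatched to MUL
cycle 9: I4 operands ready
cycle 10: I3 complete
cycle 11: I2 complete · R4←I3
cycle 12: R5←I2 · I5 dispatched to ADD
cycle 13: I4 complete · I5 operands ready
cycle 14: R2←I4
cycle 15: I5 complete · I6 dispatched to DIV
cycle 16: R3←I5 · I6 operands ready · I7 dispatched to MUL
cycle 17: I7 operands ready
cycle 21: I7 complete
cycle 22: R0←I7
cycle 24: I6 complete
cycle 25: R2←I6
cycle 26: I8 dispatched to MUL
cycle 27: I8 operands ready
cycle 31: I8 complete
cycle 32: R2←I8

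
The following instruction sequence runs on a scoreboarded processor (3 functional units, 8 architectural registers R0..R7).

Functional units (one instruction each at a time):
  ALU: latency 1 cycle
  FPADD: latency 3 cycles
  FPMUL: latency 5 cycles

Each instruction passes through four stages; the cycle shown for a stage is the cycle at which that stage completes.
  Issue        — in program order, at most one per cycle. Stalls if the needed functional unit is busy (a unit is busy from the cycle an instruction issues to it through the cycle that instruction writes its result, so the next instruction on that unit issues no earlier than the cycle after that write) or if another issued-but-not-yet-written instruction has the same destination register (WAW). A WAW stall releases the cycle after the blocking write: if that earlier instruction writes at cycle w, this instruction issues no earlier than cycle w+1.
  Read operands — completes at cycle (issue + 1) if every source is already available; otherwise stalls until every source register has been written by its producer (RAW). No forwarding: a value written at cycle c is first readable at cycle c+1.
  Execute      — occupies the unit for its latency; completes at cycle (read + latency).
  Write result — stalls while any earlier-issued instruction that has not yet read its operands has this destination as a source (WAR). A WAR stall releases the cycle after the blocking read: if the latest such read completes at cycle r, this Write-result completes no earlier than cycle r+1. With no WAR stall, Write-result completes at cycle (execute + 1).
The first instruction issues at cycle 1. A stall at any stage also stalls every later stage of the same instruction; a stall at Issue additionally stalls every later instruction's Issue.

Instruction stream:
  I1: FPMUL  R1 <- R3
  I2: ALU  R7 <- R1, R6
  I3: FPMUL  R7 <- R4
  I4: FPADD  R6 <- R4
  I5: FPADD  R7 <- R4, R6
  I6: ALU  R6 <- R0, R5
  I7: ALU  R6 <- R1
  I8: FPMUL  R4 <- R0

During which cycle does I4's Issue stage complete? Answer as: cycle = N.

cycle 1: issue I1 (FPMUL)
cycle 2: I1 read-ops | issue I2 (ALU)
cycle 7: I1 finished on FPMUL
cycle 8: I1→R1
cycle 9: I2 read-ops
cycle 10: I2 finished on ALU
cycle 11: I2→R7
cycle 12: issue I3 (FPMUL)
cycle 13: I3 read-ops | issue I4 (FPADD)
cycle 14: I4 read-ops
cycle 17: I4 finished on FPADD
cycle 18: I3 finished on FPMUL | I4→R6
cycle 19: I3→R7
cycle 20: issue I5 (FPADD)
cycle 21: I5 read-ops | issue I6 (ALU)
cycle 22: I6 read-ops
cycle 23: I6 finished on ALU
cycle 24: I5 finished on FPADD | I6→R6
cycle 25: I5→R7 | issue I7 (ALU)
cycle 26: I7 read-ops | issue I8 (FPMUL)
cycle 27: I7 finished on ALU | I8 read-ops
cycle 28: I7→R6
cycle 32: I8 finished on FPMUL
cycle 33: I8→R4

cycle = 13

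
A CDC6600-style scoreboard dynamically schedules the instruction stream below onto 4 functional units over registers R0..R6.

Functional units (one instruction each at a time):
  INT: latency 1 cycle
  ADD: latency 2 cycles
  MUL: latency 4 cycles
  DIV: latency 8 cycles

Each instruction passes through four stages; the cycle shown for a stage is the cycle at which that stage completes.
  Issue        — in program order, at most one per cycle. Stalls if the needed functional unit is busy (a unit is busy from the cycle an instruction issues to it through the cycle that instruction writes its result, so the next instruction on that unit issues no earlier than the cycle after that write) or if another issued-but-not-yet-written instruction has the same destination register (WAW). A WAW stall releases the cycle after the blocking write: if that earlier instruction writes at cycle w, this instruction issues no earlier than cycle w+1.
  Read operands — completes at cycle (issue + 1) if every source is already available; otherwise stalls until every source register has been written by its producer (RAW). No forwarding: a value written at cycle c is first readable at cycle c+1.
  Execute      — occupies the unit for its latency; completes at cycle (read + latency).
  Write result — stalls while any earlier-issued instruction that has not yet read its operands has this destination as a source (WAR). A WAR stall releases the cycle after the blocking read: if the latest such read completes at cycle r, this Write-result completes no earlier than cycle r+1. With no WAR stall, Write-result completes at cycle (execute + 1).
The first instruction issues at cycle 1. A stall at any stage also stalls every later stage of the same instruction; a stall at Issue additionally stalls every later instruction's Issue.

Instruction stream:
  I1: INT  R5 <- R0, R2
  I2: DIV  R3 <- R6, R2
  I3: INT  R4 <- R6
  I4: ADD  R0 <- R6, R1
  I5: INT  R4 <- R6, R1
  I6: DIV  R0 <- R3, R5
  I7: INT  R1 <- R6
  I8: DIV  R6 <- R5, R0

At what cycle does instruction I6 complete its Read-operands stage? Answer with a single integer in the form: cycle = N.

cycle = 14

[I1] 1/2/3/4
[I2] 2/3/11/12
[I3] 5/6/7/8  (struct: INT busy until I1 writes@4)
[I4] 6/7/9/10
[I5] 9/10/11/12  (struct: INT busy until I3 writes@8)
[I6] 13/14/22/23  (struct: DIV busy until I2 writes@12)
[I7] 14/15/16/17
[I8] 24/25/33/34  (struct: DIV busy until I6 writes@23)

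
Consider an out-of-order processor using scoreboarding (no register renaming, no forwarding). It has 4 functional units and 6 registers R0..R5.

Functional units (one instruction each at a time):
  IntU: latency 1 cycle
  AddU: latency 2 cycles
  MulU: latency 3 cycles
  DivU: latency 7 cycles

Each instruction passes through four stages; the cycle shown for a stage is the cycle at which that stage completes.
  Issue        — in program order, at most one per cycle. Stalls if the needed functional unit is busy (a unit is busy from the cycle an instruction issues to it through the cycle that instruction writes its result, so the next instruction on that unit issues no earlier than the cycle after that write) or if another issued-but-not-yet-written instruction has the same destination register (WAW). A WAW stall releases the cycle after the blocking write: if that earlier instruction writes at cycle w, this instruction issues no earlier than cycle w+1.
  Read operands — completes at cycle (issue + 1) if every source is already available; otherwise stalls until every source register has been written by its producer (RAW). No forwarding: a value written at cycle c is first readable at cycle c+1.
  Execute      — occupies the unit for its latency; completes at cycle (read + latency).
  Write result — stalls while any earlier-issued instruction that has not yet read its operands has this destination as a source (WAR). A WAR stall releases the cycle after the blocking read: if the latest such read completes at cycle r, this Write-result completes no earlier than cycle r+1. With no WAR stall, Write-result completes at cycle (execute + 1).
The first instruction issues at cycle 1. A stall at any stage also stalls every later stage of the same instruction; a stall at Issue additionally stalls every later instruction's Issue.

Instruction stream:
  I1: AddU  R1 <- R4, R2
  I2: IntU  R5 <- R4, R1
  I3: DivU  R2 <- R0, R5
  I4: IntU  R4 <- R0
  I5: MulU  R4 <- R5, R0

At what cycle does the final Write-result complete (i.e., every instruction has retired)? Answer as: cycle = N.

cycle = 18

1) issue 1, read 2, done 4, write 5
2) issue 2, read 6, done 7, write 8  <RAW R1: wait I1 write@5>
3) issue 3, read 9, done 16, write 17  <RAW R5: wait I2 write@8>
4) issue 9, read 10, done 11, write 12  <struct: IntU busy until I2 writes@8>
5) issue 13, read 14, done 17, write 18  <WAW R4: wait I4 write@12>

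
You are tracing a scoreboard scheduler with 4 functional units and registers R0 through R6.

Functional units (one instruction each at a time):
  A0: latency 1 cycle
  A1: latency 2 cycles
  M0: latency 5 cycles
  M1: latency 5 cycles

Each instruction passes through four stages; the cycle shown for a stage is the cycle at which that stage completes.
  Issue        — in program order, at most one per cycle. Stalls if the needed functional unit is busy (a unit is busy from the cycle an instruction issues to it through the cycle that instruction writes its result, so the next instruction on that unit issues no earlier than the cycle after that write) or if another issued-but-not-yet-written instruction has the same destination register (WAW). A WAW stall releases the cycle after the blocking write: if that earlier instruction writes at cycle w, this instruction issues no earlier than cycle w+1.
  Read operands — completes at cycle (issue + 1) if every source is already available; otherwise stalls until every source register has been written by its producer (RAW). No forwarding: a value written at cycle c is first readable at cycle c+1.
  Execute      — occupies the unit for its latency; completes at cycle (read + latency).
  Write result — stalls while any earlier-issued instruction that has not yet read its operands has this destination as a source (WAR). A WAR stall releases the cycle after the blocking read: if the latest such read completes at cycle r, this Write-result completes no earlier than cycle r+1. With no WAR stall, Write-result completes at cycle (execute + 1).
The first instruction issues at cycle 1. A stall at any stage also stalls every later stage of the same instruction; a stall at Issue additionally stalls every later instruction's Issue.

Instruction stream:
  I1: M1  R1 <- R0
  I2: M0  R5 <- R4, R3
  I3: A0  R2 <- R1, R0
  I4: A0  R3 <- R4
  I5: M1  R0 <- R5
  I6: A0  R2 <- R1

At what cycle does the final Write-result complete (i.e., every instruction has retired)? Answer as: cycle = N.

1) issue 1, read 2, done 7, write 8
2) issue 2, read 3, done 8, write 9
3) issue 3, read 9, done 10, write 11  <RAW R1: wait I1 write@8>
4) issue 12, read 13, done 14, write 15  <struct: A0 busy until I3 writes@11>
5) issue 13, read 14, done 19, write 20
6) issue 16, read 17, done 18, write 19  <struct: A0 busy until I4 writes@15>

cycle = 20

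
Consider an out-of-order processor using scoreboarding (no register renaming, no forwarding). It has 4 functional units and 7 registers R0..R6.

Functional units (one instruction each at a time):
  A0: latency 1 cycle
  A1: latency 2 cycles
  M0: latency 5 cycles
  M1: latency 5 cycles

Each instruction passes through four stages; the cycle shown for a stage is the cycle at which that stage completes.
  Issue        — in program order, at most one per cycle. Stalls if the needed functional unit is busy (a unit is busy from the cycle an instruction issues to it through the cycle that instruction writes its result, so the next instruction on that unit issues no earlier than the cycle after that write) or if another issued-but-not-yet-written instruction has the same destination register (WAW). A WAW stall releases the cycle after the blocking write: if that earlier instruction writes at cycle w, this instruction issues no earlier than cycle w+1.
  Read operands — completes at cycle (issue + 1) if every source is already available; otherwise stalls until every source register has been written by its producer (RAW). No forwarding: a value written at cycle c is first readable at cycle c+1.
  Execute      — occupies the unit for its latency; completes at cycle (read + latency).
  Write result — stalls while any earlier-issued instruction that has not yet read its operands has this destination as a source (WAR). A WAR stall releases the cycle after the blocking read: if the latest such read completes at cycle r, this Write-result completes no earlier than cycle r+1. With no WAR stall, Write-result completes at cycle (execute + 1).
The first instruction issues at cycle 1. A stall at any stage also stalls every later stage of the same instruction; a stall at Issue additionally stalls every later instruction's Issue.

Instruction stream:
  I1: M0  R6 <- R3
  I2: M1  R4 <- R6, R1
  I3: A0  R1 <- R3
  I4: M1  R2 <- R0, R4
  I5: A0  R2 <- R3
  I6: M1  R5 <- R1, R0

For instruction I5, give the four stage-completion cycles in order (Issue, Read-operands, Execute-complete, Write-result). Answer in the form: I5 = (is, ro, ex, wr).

I5 = (24, 25, 26, 27)

t=1  I1→M0
t=2  I1 RO; I2→M1
t=3  I3→A0
t=4  I3 RO
t=5  I3 EX
t=7  I1 EX
t=8  I1 WR R6
t=9  I2 RO
t=10  I3 WR R1
t=14  I2 EX
t=15  I2 WR R4
t=16  I4→M1
t=17  I4 RO
t=22  I4 EX
t=23  I4 WR R2
t=24  I5→A0
t=25  I5 RO; I6→M1
t=26  I5 EX; I6 RO
t=27  I5 WR R2
t=31  I6 EX
t=32  I6 WR R5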